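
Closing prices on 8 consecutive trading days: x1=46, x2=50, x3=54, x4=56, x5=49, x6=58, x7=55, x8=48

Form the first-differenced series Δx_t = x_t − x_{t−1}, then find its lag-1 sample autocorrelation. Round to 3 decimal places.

First differences Δx: 4, 4, 2, -7, 9, -3, -7
Mean of differences = 0.2857
Numerator Σ(Δx_t−Δx̄)(Δx_{t+1}−Δx̄) = -60.5102
Denominator Σ(Δx_t−Δx̄)² = 223.4286
r_1(Δx) = -60.5102 / 223.4286 = -0.271

-0.271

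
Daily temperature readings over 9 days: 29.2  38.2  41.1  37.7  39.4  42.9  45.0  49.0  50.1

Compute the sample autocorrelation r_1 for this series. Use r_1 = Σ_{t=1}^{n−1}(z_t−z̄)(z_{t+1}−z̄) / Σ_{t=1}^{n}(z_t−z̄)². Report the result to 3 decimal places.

Mean z̄ = (29.2 + 38.2 + 41.1 + 37.7 + 39.4 + 42.9 + 45.0 + 49.0 + 50.1)/9 = 41.4000
Numerator Σ_{t=1}^{8}(z_t−z̄)(z_{t+1}−z̄) = 144.3900
Denominator Σ(z_t−z̄)² = 325.5200
r_1 = 144.3900 / 325.5200 = 0.444

0.444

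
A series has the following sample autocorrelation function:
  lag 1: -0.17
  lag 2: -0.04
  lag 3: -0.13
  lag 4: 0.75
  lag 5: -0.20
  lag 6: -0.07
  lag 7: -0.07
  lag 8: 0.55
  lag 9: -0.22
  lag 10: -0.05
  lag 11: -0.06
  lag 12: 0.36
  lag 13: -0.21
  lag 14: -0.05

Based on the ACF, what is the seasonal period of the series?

4

The largest autocorrelation is r_4 = 0.75, with weaker echoes at lags 8 (0.55) and 12 (0.36); the remaining lags stay at or below -0.04.
The dominant spike at lag 4 indicates a seasonal period of 4.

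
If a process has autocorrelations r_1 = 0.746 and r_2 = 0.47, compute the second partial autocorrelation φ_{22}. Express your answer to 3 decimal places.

-0.195

φ_{22} = (r_2 − r_1²) / (1 − r_1²)
r_1² = (0.746)² = 0.556516
Numerator = 0.47 − 0.5565 = -0.0865; denominator = 1 − 0.5565 = 0.4435
φ_{22} = -0.0865 / 0.4435 = -0.195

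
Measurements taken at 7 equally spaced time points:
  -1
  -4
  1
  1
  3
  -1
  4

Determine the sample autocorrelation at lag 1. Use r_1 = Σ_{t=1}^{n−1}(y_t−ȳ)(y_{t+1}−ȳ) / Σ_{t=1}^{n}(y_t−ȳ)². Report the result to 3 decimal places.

Mean ȳ = (-1 − 4 + 1 + 1 + 3 − 1 + 4)/7 = 0.4286
Deviations from mean: -1.4286, -4.4286, 0.5714, 0.5714, 2.5714, -1.4286, 3.5714
Σ(y_t−ȳ)(y_{t+1}−ȳ) = (6.3265) + (-2.5306) + (0.3265) + (1.4694) + (-3.6735) + (-5.1020) = -3.1837
Denominator Σ(y_t−ȳ)² = 43.7143
r_1 = -3.1837 / 43.7143 = -0.073

-0.073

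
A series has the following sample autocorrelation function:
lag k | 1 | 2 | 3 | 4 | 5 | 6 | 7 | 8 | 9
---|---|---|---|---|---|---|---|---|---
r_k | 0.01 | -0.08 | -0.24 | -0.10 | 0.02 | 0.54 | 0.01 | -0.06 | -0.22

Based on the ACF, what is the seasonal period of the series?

6

The largest autocorrelation is r_6 = 0.54; the remaining lags stay at or below 0.02.
The dominant spike at lag 6 indicates a seasonal period of 6.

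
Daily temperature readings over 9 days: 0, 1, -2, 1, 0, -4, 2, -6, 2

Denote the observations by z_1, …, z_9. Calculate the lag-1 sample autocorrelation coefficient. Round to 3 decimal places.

Mean z̄ = (0 + 1 − 2 + 1 + 0 − 4 + 2 − 6 + 2)/9 = -0.6667
Numerator Σ_{t=1}^{8}(z_t−z̄)(z_{t+1}−z̄) = -41.7778
Denominator Σ(z_t−z̄)² = 62.0000
r_1 = -41.7778 / 62.0000 = -0.674

-0.674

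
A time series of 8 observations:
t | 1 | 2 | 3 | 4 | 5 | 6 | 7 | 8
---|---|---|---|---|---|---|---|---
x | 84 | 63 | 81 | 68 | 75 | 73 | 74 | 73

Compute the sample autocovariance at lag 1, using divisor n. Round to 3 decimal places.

-29.658

Mean x̄ = (84 + 63 + 81 + 68 + 75 + 73 + 74 + 73)/8 = 73.8750
Σ_{t=1}^{7}(x_t−x̄)(x_{t+1}−x̄) = -237.2656
γ_1 = -237.2656 / 8 = -29.658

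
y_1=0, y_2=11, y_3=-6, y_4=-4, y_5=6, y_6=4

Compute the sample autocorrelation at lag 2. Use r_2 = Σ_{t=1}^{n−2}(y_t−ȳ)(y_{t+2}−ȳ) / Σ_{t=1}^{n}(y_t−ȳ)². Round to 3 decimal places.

-0.412

Mean ȳ = (0 + 11 − 6 − 4 + 6 + 4)/6 = 1.8333
Deviations from mean: -1.8333, 9.1667, -7.8333, -5.8333, 4.1667, 2.1667
Σ(y_t−ȳ)(y_{t+2}−ȳ) = (14.3611) + (-53.4722) + (-32.6389) + (-12.6389) = -84.3889
Denominator Σ(y_t−ȳ)² = 204.8333
r_2 = -84.3889 / 204.8333 = -0.412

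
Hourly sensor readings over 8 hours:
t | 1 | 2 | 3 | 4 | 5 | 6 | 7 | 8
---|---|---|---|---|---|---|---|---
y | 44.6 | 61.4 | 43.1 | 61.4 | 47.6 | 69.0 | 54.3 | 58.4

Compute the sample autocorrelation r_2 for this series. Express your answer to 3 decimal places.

Mean ȳ = (44.6 + 61.4 + 43.1 + 61.4 + 47.6 + 69.0 + 54.3 + 58.4)/8 = 54.9750
Deviations from mean: -10.3750, 6.4250, -11.8750, 6.4250, -7.3750, 14.0250, -0.6750, 3.4250
Numerator Σ_{t=1}^{6}(y_t−ȳ)(y_{t+2}−ȳ) = 395.1863
Denominator Σ(y_t−ȳ)² = 594.4950
r_2 = 395.1863 / 594.4950 = 0.665

0.665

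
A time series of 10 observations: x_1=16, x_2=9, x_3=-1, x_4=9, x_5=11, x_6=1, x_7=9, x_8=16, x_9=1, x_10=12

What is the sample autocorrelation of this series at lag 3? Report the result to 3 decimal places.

Mean x̄ = (16 + 9 − 1 + 9 + 11 + 1 + 9 + 16 + 1 + 12)/10 = 8.3000
Numerator Σ_{t=1}^{7}(x_t−x̄)(x_{t+3}−x̄) = 152.3300
Denominator Σ(x_t−x̄)² = 334.1000
r_3 = 152.3300 / 334.1000 = 0.456

0.456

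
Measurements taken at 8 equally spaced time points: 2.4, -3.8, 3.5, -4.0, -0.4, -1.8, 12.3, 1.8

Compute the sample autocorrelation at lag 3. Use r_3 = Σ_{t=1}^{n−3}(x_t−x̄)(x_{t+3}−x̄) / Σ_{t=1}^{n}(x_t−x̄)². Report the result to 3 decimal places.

-0.327

Mean x̄ = (2.4 − 3.8 + 3.5 − 4.0 − 0.4 − 1.8 + 12.3 + 1.8)/8 = 1.2500
Numerator Σ_{t=1}^{5}(x_t−x̄)(x_{t+3}−x̄) = -63.4875
Denominator Σ(x_t−x̄)² = 193.8800
r_3 = -63.4875 / 193.8800 = -0.327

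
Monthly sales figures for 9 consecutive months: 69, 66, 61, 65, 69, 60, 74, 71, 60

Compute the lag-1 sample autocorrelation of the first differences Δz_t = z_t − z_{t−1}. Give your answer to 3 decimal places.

-0.336

First differences Δz: -3, -5, 4, 4, -9, 14, -3, -11
Mean of differences = -1.1250
Numerator Σ(Δz_t−Δz̄)(Δz_{t+1}−Δz̄) = -155.6406
Denominator Σ(Δz_t−Δz̄)² = 462.8750
r_1(Δz) = -155.6406 / 462.8750 = -0.336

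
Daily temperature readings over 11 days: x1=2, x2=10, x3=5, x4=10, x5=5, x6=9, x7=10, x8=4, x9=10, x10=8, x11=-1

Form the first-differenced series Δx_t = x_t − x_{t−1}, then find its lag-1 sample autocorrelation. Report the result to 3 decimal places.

-0.457

First differences Δx: 8, -5, 5, -5, 4, 1, -6, 6, -2, -9
Mean of differences = -0.3000
Numerator Σ(Δx_t−Δx̄)(Δx_{t+1}−Δx̄) = -142.6900
Denominator Σ(Δx_t−Δx̄)² = 312.1000
r_1(Δx) = -142.6900 / 312.1000 = -0.457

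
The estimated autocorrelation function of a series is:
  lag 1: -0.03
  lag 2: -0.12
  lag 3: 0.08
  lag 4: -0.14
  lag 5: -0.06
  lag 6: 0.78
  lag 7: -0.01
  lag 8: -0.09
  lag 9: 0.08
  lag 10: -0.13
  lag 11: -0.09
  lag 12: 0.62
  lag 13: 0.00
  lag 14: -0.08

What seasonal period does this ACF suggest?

6

The largest autocorrelation is r_6 = 0.78, with a weaker echo at lag 12 (0.62); the remaining lags stay at or below 0.08.
The dominant spike at lag 6 indicates a seasonal period of 6.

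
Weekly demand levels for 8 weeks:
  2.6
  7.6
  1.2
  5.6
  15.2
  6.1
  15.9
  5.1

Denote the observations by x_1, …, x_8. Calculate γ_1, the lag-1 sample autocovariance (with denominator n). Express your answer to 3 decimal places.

Mean x̄ = (2.6 + 7.6 + 1.2 + 5.6 + 15.2 + 6.1 + 15.9 + 5.1)/8 = 7.4125
Deviations: -4.8125, 0.1875, -6.2125, -1.8125, 7.7875, -1.3125, 8.4875, -2.3125
Σ_{t=1}^{7}(x_t−x̄)(x_{t+1}−x̄) = -45.9102
γ_1 = -45.9102 / 8 = -5.739

-5.739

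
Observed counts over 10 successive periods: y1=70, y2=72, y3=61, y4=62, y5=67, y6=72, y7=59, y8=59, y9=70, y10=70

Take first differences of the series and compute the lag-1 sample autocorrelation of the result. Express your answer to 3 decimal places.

First differences Δy: 2, -11, 1, 5, 5, -13, 0, 11, 0
Mean of differences = 0.0000
Numerator Σ(Δy_t−Δȳ)(Δy_{t+1}−Δȳ) = -68.0000
Denominator Σ(Δy_t−Δȳ)² = 466.0000
r_1(Δy) = -68.0000 / 466.0000 = -0.146

-0.146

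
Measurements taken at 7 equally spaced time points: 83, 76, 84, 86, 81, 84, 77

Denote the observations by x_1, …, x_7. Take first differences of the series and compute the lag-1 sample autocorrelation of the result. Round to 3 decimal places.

-0.407

First differences Δx: -7, 8, 2, -5, 3, -7
Mean of differences = -1.0000
Numerator Σ(Δx_t−Δx̄)(Δx_{t+1}−Δx̄) = -79.0000
Denominator Σ(Δx_t−Δx̄)² = 194.0000
r_1(Δx) = -79.0000 / 194.0000 = -0.407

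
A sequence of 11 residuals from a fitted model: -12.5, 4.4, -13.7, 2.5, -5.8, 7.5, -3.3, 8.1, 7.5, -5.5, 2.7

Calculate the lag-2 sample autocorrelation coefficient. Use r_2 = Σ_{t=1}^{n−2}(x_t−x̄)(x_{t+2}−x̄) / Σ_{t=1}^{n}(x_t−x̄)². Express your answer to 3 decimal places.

Mean x̄ = (-12.5 + 4.4 − 13.7 + 2.5 − 5.8 + 7.5 − 3.3 + 8.1 + 7.5 − 5.5 + 2.7)/11 = -0.7364
Numerator Σ_{t=1}^{9}(x_t−x̄)(x_{t+2}−x̄) = 312.2774
Denominator Σ(x_t−x̄)² = 623.7655
r_2 = 312.2774 / 623.7655 = 0.501

0.501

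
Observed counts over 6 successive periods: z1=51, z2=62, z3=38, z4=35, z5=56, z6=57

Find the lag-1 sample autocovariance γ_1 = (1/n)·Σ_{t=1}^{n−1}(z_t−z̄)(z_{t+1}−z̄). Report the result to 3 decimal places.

Mean z̄ = (51 + 62 + 38 + 35 + 56 + 57)/6 = 49.8333
Deviations: 1.1667, 12.1667, -11.8333, -14.8333, 6.1667, 7.1667
Σ_{t=1}^{5}(z_t−z̄)(z_{t+1}−z̄) = -1.5278
γ_1 = -1.5278 / 6 = -0.255

-0.255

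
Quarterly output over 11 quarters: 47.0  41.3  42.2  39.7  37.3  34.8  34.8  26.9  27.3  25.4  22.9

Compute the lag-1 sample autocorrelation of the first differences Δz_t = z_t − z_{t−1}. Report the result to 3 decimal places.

First differences Δz: -5.7, 0.9, -2.5, -2.4, -2.5, 0.0, -7.9, 0.4, -1.9, -2.5
Mean of differences = -2.4100
Numerator Σ(Δz_t−Δz̄)(Δz_{t+1}−Δz̄) = -38.6771
Denominator Σ(Δz_t−Δz̄)² = 65.9090
r_1(Δz) = -38.6771 / 65.9090 = -0.587

-0.587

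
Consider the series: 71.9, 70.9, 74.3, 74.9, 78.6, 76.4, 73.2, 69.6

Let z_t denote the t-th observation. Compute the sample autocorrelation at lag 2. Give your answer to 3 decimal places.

-0.196

Mean z̄ = (71.9 + 70.9 + 74.3 + 74.9 + 78.6 + 76.4 + 73.2 + 69.6)/8 = 73.7250
Numerator Σ_{t=1}^{6}(z_t−z̄)(z_{t+2}−z̄) = -12.0163
Denominator Σ(z_t−z̄)² = 61.2350
r_2 = -12.0163 / 61.2350 = -0.196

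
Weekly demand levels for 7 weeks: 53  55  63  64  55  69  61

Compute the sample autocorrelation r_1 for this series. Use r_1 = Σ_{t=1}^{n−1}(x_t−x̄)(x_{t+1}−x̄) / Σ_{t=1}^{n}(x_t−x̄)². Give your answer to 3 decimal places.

-0.117

Mean x̄ = (53 + 55 + 63 + 64 + 55 + 69 + 61)/7 = 60.0000
Deviations from mean: -7.0000, -5.0000, 3.0000, 4.0000, -5.0000, 9.0000, 1.0000
Σ(x_t−x̄)(x_{t+1}−x̄) = (35.0000) + (-15.0000) + (12.0000) + (-20.0000) + (-45.0000) + (9.0000) = -24.0000
Denominator Σ(x_t−x̄)² = 206.0000
r_1 = -24.0000 / 206.0000 = -0.117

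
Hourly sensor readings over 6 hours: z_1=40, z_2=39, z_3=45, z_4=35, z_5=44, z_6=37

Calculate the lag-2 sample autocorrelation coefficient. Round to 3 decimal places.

0.526

Mean z̄ = (40 + 39 + 45 + 35 + 44 + 37)/6 = 40.0000
Σ(z_t−z̄)(z_{t+2}−z̄) = (0.0000) + (5.0000) + (20.0000) + (15.0000) = 40.0000
Denominator Σ(z_t−z̄)² = 76.0000
r_2 = 40.0000 / 76.0000 = 0.526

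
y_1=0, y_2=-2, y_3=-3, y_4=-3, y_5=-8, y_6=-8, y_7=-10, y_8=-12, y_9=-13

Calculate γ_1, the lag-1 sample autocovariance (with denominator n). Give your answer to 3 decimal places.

Mean ȳ = (0 − 2 − 3 − 3 − 8 − 8 − 10 − 12 − 13)/9 = -6.5556
Σ_{t=1}^{8}(y_t−ȳ)(y_{t+1}−ȳ) = 114.4691
γ_1 = 114.4691 / 9 = 12.719

12.719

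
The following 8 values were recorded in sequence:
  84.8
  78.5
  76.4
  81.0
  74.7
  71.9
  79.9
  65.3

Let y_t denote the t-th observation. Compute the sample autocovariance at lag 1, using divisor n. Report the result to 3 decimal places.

-4.726

Mean ȳ = (84.8 + 78.5 + 76.4 + 81.0 + 74.7 + 71.9 + 79.9 + 65.3)/8 = 76.5625
Deviations: 8.2375, 1.9375, -0.1625, 4.4375, -1.8625, -4.6625, 3.3375, -11.2625
Σ_{t=1}^{7}(y_t−ȳ)(y_{t+1}−ȳ) = -37.8064
γ_1 = -37.8064 / 8 = -4.726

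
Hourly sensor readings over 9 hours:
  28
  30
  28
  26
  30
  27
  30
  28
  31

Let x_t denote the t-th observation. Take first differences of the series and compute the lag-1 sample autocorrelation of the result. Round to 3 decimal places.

First differences Δx: 2, -2, -2, 4, -3, 3, -2, 3
Mean of differences = 0.3750
Numerator Σ(Δx_t−Δx̄)(Δx_{t+1}−Δx̄) = -40.3906
Denominator Σ(Δx_t−Δx̄)² = 57.8750
r_1(Δx) = -40.3906 / 57.8750 = -0.698

-0.698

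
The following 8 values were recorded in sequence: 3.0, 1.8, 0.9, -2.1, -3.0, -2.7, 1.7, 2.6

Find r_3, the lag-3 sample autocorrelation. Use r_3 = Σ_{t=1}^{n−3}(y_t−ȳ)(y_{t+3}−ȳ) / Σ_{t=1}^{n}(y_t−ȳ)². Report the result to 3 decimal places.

Mean ȳ = (3.0 + 1.8 + 0.9 − 2.1 − 3.0 − 2.7 + 1.7 + 2.6)/8 = 0.2750
Deviations from mean: 2.7250, 1.5250, 0.6250, -2.3750, -3.2750, -2.9750, 1.4250, 2.3250
Σ(y_t−ȳ)(y_{t+3}−ȳ) = (-6.4719) + (-4.9944) + (-1.8594) + (-3.3844) + (-7.6144) = -24.3244
Denominator Σ(y_t−ȳ)² = 42.7950
r_3 = -24.3244 / 42.7950 = -0.568

-0.568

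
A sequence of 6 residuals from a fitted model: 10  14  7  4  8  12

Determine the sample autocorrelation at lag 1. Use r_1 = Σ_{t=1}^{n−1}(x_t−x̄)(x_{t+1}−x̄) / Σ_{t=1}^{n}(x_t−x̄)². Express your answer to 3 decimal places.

Mean x̄ = (10 + 14 + 7 + 4 + 8 + 12)/6 = 9.1667
Deviations from mean: 0.8333, 4.8333, -2.1667, -5.1667, -1.1667, 2.8333
Σ(x_t−x̄)(x_{t+1}−x̄) = (4.0278) + (-10.4722) + (11.1944) + (6.0278) + (-3.3056) = 7.4722
Denominator Σ(x_t−x̄)² = 64.8333
r_1 = 7.4722 / 64.8333 = 0.115

0.115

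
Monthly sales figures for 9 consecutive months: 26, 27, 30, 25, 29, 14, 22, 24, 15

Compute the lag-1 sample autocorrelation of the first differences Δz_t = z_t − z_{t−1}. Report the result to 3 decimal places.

-0.537

First differences Δz: 1, 3, -5, 4, -15, 8, 2, -9
Mean of differences = -1.3750
Numerator Σ(Δz_t−Δz̄)(Δz_{t+1}−Δz̄) = -220.0156
Denominator Σ(Δz_t−Δz̄)² = 409.8750
r_1(Δz) = -220.0156 / 409.8750 = -0.537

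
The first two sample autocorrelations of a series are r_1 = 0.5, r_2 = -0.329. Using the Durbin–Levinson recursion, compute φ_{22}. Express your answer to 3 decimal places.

φ_{22} = (r_2 − r_1²) / (1 − r_1²)
r_1² = (0.5)² = 0.25
Numerator = -0.329 − 0.2500 = -0.5790; denominator = 1 − 0.2500 = 0.7500
φ_{22} = -0.5790 / 0.7500 = -0.772

-0.772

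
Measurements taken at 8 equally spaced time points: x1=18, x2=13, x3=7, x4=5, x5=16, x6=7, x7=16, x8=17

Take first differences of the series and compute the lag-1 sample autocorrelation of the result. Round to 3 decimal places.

First differences Δx: -5, -6, -2, 11, -9, 9, 1
Mean of differences = -0.1429
Numerator Σ(Δx_t−Δx̄)(Δx_{t+1}−Δx̄) = -150.5918
Denominator Σ(Δx_t−Δx̄)² = 348.8571
r_1(Δx) = -150.5918 / 348.8571 = -0.432

-0.432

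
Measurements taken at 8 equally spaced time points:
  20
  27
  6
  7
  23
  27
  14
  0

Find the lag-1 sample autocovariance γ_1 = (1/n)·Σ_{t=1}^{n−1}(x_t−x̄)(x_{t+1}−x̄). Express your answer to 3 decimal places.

6.469

Mean x̄ = (20 + 27 + 6 + 7 + 23 + 27 + 14 + 0)/8 = 15.5000
Σ_{t=1}^{7}(x_t−x̄)(x_{t+1}−x̄) = 51.7500
γ_1 = 51.7500 / 8 = 6.469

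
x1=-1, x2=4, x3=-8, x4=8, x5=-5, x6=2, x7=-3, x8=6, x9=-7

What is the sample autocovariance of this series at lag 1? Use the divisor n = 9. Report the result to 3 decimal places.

-23.824

Mean x̄ = (-1 + 4 − 8 + 8 − 5 + 2 − 3 + 6 − 7)/9 = -0.4444
Σ_{t=1}^{8}(x_t−x̄)(x_{t+1}−x̄) = -214.4198
γ_1 = -214.4198 / 9 = -23.824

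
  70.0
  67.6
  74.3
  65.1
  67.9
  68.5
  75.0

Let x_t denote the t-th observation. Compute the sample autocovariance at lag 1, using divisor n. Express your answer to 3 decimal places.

Mean x̄ = (70.0 + 67.6 + 74.3 + 65.1 + 67.9 + 68.5 + 75.0)/7 = 69.7714
Σ_{t=1}^{6}(x_t−x̄)(x_{t+1}−x̄) = -27.0108
γ_1 = -27.0108 / 7 = -3.859

-3.859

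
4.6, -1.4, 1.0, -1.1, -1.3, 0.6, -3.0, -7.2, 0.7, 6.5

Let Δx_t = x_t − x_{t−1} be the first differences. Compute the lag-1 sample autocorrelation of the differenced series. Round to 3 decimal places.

0.006

First differences Δx: -6.0, 2.4, -2.1, -0.2, 1.9, -3.6, -4.2, 7.9, 5.8
Mean of differences = 0.2111
Numerator Σ(Δx_t−Δx̄)(Δx_{t+1}−Δx̄) = 1.0321
Denominator Σ(Δx_t−Δx̄)² = 176.0689
r_1(Δx) = 1.0321 / 176.0689 = 0.006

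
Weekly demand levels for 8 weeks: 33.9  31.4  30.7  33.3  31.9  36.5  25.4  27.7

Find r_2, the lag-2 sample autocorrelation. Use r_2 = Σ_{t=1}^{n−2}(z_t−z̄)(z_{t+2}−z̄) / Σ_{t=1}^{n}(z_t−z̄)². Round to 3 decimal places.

Mean z̄ = (33.9 + 31.4 + 30.7 + 33.3 + 31.9 + 36.5 + 25.4 + 27.7)/8 = 31.3500
Numerator Σ_{t=1}^{6}(z_t−z̄)(z_{t+2}−z̄) = -13.9450
Denominator Σ(z_t−z̄)² = 86.2800
r_2 = -13.9450 / 86.2800 = -0.162

-0.162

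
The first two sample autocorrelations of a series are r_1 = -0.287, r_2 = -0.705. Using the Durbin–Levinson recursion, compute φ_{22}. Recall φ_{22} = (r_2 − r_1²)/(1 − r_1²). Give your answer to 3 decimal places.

-0.858

φ_{22} = (r_2 − r_1²) / (1 − r_1²)
r_1² = (-0.287)² = 0.082369
Numerator = -0.705 − 0.0824 = -0.7874; denominator = 1 − 0.0824 = 0.9176
φ_{22} = -0.7874 / 0.9176 = -0.858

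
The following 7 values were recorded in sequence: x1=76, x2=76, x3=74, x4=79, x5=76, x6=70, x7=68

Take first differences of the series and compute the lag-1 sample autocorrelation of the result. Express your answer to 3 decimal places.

-0.071

First differences Δx: 0, -2, 5, -3, -6, -2
Mean of differences = -1.3333
Numerator Σ(Δx_t−Δx̄)(Δx_{t+1}−Δx̄) = -4.7778
Denominator Σ(Δx_t−Δx̄)² = 67.3333
r_1(Δx) = -4.7778 / 67.3333 = -0.071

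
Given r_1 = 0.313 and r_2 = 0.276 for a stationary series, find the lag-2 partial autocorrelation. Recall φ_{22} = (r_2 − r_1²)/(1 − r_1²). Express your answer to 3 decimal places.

φ_{22} = (r_2 − r_1²) / (1 − r_1²)
r_1² = (0.313)² = 0.097969
Numerator = 0.276 − 0.0980 = 0.1780; denominator = 1 − 0.0980 = 0.9020
φ_{22} = 0.1780 / 0.9020 = 0.197

0.197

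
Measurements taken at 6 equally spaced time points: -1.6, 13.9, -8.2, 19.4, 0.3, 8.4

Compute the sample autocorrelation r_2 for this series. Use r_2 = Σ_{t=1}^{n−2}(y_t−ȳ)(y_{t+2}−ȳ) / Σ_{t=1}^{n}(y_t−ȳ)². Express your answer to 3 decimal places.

Mean ȳ = (-1.6 + 13.9 − 8.2 + 19.4 + 0.3 + 8.4)/6 = 5.3667
Σ(y_t−ȳ)(y_{t+2}−ȳ) = (94.5144) + (119.7511) + (68.7378) + (42.5678) = 325.5711
Denominator Σ(y_t−ȳ)² = 537.2133
r_2 = 325.5711 / 537.2133 = 0.606

0.606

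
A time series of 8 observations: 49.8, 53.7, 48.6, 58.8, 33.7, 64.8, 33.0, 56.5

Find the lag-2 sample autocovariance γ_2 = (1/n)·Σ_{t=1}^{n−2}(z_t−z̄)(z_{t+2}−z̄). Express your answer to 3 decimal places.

69.997

Mean z̄ = (49.8 + 53.7 + 48.6 + 58.8 + 33.7 + 64.8 + 33.0 + 56.5)/8 = 49.8625
Deviations: -0.0625, 3.8375, -1.2625, 8.9375, -16.1625, 14.9375, -16.8625, 6.6375
Σ_{t=1}^{6}(z_t−z̄)(z_{t+2}−z̄) = 559.9734
γ_2 = 559.9734 / 8 = 69.997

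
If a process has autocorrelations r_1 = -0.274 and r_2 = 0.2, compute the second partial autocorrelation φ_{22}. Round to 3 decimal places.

φ_{22} = (r_2 − r_1²) / (1 − r_1²)
r_1² = (-0.274)² = 0.075076
Numerator = 0.2 − 0.0751 = 0.1249; denominator = 1 − 0.0751 = 0.9249
φ_{22} = 0.1249 / 0.9249 = 0.135

0.135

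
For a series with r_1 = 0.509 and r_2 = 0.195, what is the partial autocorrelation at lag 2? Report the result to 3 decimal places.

-0.086

φ_{22} = (r_2 − r_1²) / (1 − r_1²)
r_1² = (0.509)² = 0.259081
Numerator = 0.195 − 0.2591 = -0.0641; denominator = 1 − 0.2591 = 0.7409
φ_{22} = -0.0641 / 0.7409 = -0.086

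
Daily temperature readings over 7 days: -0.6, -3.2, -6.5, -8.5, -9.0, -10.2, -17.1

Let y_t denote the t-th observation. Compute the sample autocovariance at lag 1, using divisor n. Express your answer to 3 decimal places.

9.191

Mean ȳ = (-0.6 − 3.2 − 6.5 − 8.5 − 9.0 − 10.2 − 17.1)/7 = -7.8714
Σ_{t=1}^{6}(y_t−ȳ)(y_{t+1}−ȳ) = 64.3392
γ_1 = 64.3392 / 7 = 9.191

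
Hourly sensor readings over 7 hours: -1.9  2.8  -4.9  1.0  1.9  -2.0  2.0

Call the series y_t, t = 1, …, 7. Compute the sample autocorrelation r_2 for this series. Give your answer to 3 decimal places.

0.088

Mean ȳ = (-1.9 + 2.8 − 4.9 + 1.0 + 1.9 − 2.0 + 2.0)/7 = -0.1571
Numerator Σ_{t=1}^{5}(y_t−ȳ)(y_{t+2}−ȳ) = 4.2363
Denominator Σ(y_t−ȳ)² = 47.8971
r_2 = 4.2363 / 47.8971 = 0.088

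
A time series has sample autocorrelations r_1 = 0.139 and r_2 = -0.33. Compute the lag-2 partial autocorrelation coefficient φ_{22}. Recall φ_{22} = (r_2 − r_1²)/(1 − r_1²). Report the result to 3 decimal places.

φ_{22} = (r_2 − r_1²) / (1 − r_1²)
r_1² = (0.139)² = 0.019321
Numerator = -0.33 − 0.0193 = -0.3493; denominator = 1 − 0.0193 = 0.9807
φ_{22} = -0.3493 / 0.9807 = -0.356

-0.356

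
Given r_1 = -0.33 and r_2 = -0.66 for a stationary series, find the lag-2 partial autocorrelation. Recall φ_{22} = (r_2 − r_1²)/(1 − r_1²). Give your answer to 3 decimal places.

φ_{22} = (r_2 − r_1²) / (1 − r_1²)
r_1² = (-0.33)² = 0.1089
Numerator = -0.66 − 0.1089 = -0.7689; denominator = 1 − 0.1089 = 0.8911
φ_{22} = -0.7689 / 0.8911 = -0.863

-0.863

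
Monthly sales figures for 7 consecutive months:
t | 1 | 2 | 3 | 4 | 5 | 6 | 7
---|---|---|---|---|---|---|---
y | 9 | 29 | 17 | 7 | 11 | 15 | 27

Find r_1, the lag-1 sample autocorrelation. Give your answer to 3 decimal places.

-0.107

Mean ȳ = (9 + 29 + 17 + 7 + 11 + 15 + 27)/7 = 16.4286
Deviations from mean: -7.4286, 12.5714, 0.5714, -9.4286, -5.4286, -1.4286, 10.5714
Σ(y_t−ȳ)(y_{t+1}−ȳ) = (-93.3878) + (7.1837) + (-5.3878) + (51.1837) + (7.7551) + (-15.1020) = -47.7551
Denominator Σ(y_t−ȳ)² = 445.7143
r_1 = -47.7551 / 445.7143 = -0.107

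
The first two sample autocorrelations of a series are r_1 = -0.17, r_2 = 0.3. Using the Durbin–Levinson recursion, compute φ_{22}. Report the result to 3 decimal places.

0.279

φ_{22} = (r_2 − r_1²) / (1 − r_1²)
r_1² = (-0.17)² = 0.0289
Numerator = 0.3 − 0.0289 = 0.2711; denominator = 1 − 0.0289 = 0.9711
φ_{22} = 0.2711 / 0.9711 = 0.279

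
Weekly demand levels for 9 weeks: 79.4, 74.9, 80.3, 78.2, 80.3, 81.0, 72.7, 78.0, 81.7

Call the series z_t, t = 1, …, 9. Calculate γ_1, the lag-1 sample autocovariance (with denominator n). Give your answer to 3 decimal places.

Mean z̄ = (79.4 + 74.9 + 80.3 + 78.2 + 80.3 + 81.0 + 72.7 + 78.0 + 81.7)/9 = 78.5000
Σ_{t=1}^{8}(z_t−z̄)(z_{t+1}−z̄) = -19.5000
γ_1 = -19.5000 / 9 = -2.167

-2.167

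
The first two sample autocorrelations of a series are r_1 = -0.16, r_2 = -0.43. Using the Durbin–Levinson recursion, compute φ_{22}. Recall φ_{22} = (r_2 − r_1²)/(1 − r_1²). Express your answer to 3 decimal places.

-0.468

φ_{22} = (r_2 − r_1²) / (1 − r_1²)
r_1² = (-0.16)² = 0.0256
Numerator = -0.43 − 0.0256 = -0.4556; denominator = 1 − 0.0256 = 0.9744
φ_{22} = -0.4556 / 0.9744 = -0.468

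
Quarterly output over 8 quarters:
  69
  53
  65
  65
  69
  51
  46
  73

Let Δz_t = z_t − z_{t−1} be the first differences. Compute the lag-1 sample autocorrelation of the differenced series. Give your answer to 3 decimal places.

First differences Δz: -16, 12, 0, 4, -18, -5, 27
Mean of differences = 0.5714
Numerator Σ(Δz_t−Δz̄)(Δz_{t+1}−Δz̄) = -305.3265
Denominator Σ(Δz_t−Δz̄)² = 1491.7143
r_1(Δz) = -305.3265 / 1491.7143 = -0.205

-0.205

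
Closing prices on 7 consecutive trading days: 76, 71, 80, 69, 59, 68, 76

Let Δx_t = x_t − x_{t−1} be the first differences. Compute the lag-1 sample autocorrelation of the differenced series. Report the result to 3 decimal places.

First differences Δx: -5, 9, -11, -10, 9, 8
Mean of differences = 0.0000
Numerator Σ(Δx_t−Δx̄)(Δx_{t+1}−Δx̄) = -52.0000
Denominator Σ(Δx_t−Δx̄)² = 472.0000
r_1(Δx) = -52.0000 / 472.0000 = -0.110

-0.110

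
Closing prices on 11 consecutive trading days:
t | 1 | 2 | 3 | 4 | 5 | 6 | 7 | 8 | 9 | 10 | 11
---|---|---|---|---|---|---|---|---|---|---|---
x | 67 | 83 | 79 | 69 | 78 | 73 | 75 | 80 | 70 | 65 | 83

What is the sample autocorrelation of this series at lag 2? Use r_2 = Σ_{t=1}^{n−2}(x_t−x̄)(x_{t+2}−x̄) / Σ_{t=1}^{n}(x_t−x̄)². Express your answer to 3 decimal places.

Mean x̄ = (67 + 83 + 79 + 69 + 78 + 73 + 75 + 80 + 70 + 65 + 83)/11 = 74.7273
Numerator Σ_{t=1}^{9}(x_t−x̄)(x_{t+2}−x̄) = -156.4215
Denominator Σ(x_t−x̄)² = 406.1818
r_2 = -156.4215 / 406.1818 = -0.385

-0.385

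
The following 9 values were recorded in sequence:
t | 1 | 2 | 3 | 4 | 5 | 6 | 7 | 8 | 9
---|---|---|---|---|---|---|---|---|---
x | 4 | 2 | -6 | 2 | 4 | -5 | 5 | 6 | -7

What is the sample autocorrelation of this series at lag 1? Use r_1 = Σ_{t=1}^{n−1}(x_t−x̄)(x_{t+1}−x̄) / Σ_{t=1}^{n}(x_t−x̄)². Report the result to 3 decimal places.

-0.335

Mean x̄ = (4 + 2 − 6 + 2 + 4 − 5 + 5 + 6 − 7)/9 = 0.5556
Numerator Σ_{t=1}^{8}(x_t−x̄)(x_{t+1}−x̄) = -69.7531
Denominator Σ(x_t−x̄)² = 208.2222
r_1 = -69.7531 / 208.2222 = -0.335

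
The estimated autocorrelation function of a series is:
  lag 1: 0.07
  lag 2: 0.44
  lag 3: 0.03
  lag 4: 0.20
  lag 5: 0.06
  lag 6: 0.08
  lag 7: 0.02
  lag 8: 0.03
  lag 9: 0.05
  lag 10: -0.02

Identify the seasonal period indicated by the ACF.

2

The largest autocorrelation is r_2 = 0.44, with a weaker echo at lag 4 (0.20); the remaining lags stay at or below 0.08.
The dominant spike at lag 2 indicates a seasonal period of 2.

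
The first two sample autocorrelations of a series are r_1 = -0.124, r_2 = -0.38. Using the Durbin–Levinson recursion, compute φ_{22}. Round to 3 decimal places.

-0.402

φ_{22} = (r_2 − r_1²) / (1 − r_1²)
r_1² = (-0.124)² = 0.015376
Numerator = -0.38 − 0.0154 = -0.3954; denominator = 1 − 0.0154 = 0.9846
φ_{22} = -0.3954 / 0.9846 = -0.402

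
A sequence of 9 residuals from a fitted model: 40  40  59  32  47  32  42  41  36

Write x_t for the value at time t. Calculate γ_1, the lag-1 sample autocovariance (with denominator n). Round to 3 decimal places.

-32.889

Mean x̄ = (40 + 40 + 59 + 32 + 47 + 32 + 42 + 41 + 36)/9 = 41.0000
Σ_{t=1}^{8}(x_t−x̄)(x_{t+1}−x̄) = -296.0000
γ_1 = -296.0000 / 9 = -32.889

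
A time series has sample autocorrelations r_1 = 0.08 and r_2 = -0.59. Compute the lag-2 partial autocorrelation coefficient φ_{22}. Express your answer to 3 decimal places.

-0.600

φ_{22} = (r_2 − r_1²) / (1 − r_1²)
r_1² = (0.08)² = 0.0064
Numerator = -0.59 − 0.0064 = -0.5964; denominator = 1 − 0.0064 = 0.9936
φ_{22} = -0.5964 / 0.9936 = -0.600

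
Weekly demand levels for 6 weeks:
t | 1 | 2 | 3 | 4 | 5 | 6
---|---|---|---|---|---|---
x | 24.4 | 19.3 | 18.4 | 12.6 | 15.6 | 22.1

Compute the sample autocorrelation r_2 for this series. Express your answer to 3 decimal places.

-0.273

Mean x̄ = (24.4 + 19.3 + 18.4 + 12.6 + 15.6 + 22.1)/6 = 18.7333
Numerator Σ_{t=1}^{4}(x_t−x̄)(x_{t+2}−x̄) = -24.9689
Denominator Σ(x_t−x̄)² = 91.3133
r_2 = -24.9689 / 91.3133 = -0.273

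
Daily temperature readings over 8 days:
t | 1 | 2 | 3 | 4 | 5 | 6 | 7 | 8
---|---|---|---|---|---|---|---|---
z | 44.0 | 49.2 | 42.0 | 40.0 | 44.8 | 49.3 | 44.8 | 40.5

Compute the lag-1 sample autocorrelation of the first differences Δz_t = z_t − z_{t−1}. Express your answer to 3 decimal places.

-0.088

First differences Δz: 5.2, -7.2, -2.0, 4.8, 4.5, -4.5, -4.3
Mean of differences = -0.5000
Numerator Σ(Δz_t−Δz̄)(Δz_{t+1}−Δz̄) = -14.3900
Denominator Σ(Δz_t−Δz̄)² = 163.1600
r_1(Δz) = -14.3900 / 163.1600 = -0.088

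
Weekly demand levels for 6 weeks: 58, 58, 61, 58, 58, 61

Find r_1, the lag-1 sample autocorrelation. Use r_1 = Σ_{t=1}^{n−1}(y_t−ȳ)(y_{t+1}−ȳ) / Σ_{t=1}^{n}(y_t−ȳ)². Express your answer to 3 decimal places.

Mean ȳ = (58 + 58 + 61 + 58 + 58 + 61)/6 = 59.0000
Σ(y_t−ȳ)(y_{t+1}−ȳ) = (1.0000) + (-2.0000) + (-2.0000) + (1.0000) + (-2.0000) = -4.0000
Denominator Σ(y_t−ȳ)² = 12.0000
r_1 = -4.0000 / 12.0000 = -0.333

-0.333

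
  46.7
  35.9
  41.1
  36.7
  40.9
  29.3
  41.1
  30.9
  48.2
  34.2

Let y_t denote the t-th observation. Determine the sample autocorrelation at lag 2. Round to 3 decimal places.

Mean ȳ = (46.7 + 35.9 + 41.1 + 36.7 + 40.9 + 29.3 + 41.1 + 30.9 + 48.2 + 34.2)/10 = 38.5000
Numerator Σ_{t=1}^{8}(y_t−ȳ)(y_{t+2}−ȳ) = 182.8600
Denominator Σ(y_t−ȳ)² = 351.5000
r_2 = 182.8600 / 351.5000 = 0.520

0.520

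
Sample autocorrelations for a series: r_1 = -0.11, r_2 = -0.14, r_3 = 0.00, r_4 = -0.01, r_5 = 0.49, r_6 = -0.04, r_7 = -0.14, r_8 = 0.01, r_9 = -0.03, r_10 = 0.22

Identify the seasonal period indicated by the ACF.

5

The largest autocorrelation is r_5 = 0.49, with a weaker echo at lag 10 (0.22); the remaining lags stay at or below 0.01.
The dominant spike at lag 5 indicates a seasonal period of 5.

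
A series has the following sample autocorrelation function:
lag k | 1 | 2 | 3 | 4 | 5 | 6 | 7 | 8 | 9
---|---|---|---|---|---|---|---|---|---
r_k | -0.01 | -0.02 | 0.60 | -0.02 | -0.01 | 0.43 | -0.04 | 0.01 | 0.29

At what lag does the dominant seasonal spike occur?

The largest autocorrelation is r_3 = 0.60, with weaker echoes at lags 6 (0.43) and 9 (0.29); the remaining lags stay at or below 0.01.
The dominant spike at lag 3 indicates a seasonal period of 3.

3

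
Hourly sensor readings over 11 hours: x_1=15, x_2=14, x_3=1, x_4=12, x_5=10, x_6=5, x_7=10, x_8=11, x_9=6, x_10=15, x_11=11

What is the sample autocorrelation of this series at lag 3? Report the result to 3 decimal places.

Mean x̄ = (15 + 14 + 1 + 12 + 10 + 5 + 10 + 11 + 6 + 15 + 11)/11 = 10.0000
Numerator Σ_{t=1}^{8}(x_t−x̄)(x_{t+3}−x̄) = 76.0000
Denominator Σ(x_t−x̄)² = 194.0000
r_3 = 76.0000 / 194.0000 = 0.392

0.392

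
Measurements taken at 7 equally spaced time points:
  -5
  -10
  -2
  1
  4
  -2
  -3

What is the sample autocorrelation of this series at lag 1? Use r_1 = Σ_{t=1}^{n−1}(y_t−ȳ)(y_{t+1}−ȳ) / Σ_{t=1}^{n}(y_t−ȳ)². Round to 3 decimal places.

0.359

Mean ȳ = (-5 − 10 − 2 + 1 + 4 − 2 − 3)/7 = -2.4286
Deviations from mean: -2.5714, -7.5714, 0.4286, 3.4286, 6.4286, 0.4286, -0.5714
Σ(y_t−ȳ)(y_{t+1}−ȳ) = (19.4694) + (-3.2449) + (1.4694) + (22.0408) + (2.7551) + (-0.2449) = 42.2449
Denominator Σ(y_t−ȳ)² = 117.7143
r_1 = 42.2449 / 117.7143 = 0.359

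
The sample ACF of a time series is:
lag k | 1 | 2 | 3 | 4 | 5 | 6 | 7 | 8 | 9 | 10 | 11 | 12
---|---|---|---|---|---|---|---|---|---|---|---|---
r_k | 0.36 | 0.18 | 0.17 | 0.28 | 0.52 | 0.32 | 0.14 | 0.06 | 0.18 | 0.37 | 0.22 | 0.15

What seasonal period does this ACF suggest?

The largest autocorrelation is r_5 = 0.52, with a weaker echo at lag 10 (0.37); the remaining lags stay at or below 0.36. The elevated value at lag 1 (0.36), dropping to 0.18 at lag 2, reflects decaying short-term dependence rather than seasonality.
The dominant spike at lag 5 indicates a seasonal period of 5.

5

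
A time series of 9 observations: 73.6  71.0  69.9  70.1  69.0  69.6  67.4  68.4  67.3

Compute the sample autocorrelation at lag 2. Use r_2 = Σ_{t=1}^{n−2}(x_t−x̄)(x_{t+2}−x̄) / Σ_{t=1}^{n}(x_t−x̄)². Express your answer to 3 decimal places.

0.267

Mean x̄ = (73.6 + 71.0 + 69.9 + 70.1 + 69.0 + 69.6 + 67.4 + 68.4 + 67.3)/9 = 69.5889
Σ(x_t−x̄)(x_{t+2}−x̄) = (1.2479) + (0.7212) + (-0.1832) + (0.0057) + (1.2890) + (-0.0132) + (5.0101) = 8.0775
Denominator Σ(x_t−x̄)² = 30.2289
r_2 = 8.0775 / 30.2289 = 0.267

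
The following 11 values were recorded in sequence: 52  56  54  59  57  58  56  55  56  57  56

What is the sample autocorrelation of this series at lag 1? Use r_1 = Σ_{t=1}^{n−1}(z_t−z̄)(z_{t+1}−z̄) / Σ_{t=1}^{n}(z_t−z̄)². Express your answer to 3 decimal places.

Mean z̄ = (52 + 56 + 54 + 59 + 57 + 58 + 56 + 55 + 56 + 57 + 56)/11 = 56.0000
Numerator Σ_{t=1}^{10}(z_t−z̄)(z_{t+1}−z̄) = -1.0000
Denominator Σ(z_t−z̄)² = 36.0000
r_1 = -1.0000 / 36.0000 = -0.028

-0.028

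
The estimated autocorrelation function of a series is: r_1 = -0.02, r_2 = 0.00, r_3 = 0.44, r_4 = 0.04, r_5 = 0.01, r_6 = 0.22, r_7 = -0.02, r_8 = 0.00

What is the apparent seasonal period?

The largest autocorrelation is r_3 = 0.44, with a weaker echo at lag 6 (0.22); the remaining lags stay at or below 0.04.
The dominant spike at lag 3 indicates a seasonal period of 3.

3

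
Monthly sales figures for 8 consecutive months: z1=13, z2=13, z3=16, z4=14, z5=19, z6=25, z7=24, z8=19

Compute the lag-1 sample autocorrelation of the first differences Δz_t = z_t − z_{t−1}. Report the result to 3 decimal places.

0.030

First differences Δz: 0, 3, -2, 5, 6, -1, -5
Mean of differences = 0.8571
Numerator Σ(Δz_t−Δz̄)(Δz_{t+1}−Δz̄) = 2.8367
Denominator Σ(Δz_t−Δz̄)² = 94.8571
r_1(Δz) = 2.8367 / 94.8571 = 0.030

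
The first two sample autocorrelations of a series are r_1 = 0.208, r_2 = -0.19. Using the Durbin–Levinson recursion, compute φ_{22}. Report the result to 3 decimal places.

φ_{22} = (r_2 − r_1²) / (1 − r_1²)
r_1² = (0.208)² = 0.043264
Numerator = -0.19 − 0.0433 = -0.2333; denominator = 1 − 0.0433 = 0.9567
φ_{22} = -0.2333 / 0.9567 = -0.244

-0.244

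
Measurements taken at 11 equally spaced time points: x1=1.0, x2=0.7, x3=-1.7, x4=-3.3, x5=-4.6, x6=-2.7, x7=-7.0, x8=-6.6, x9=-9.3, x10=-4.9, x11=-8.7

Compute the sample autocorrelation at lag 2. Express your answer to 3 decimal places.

0.445

Mean x̄ = (1.0 + 0.7 − 1.7 − 3.3 − 4.6 − 2.7 − 7.0 − 6.6 − 9.3 − 4.9 − 8.7)/11 = -4.2818
Numerator Σ_{t=1}^{9}(x_t−x̄)(x_{t+2}−x̄) = 53.7021
Denominator Σ(x_t−x̄)² = 120.7964
r_2 = 53.7021 / 120.7964 = 0.445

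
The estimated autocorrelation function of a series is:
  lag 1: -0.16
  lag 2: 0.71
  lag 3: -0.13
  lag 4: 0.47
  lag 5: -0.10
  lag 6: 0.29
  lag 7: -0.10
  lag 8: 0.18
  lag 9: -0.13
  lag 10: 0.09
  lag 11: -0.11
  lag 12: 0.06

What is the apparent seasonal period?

The largest autocorrelation is r_2 = 0.71, with weaker echoes at lags 4 (0.47), 6 (0.29) and 8 (0.18); the remaining lags stay at or below 0.09.
The dominant spike at lag 2 indicates a seasonal period of 2.

2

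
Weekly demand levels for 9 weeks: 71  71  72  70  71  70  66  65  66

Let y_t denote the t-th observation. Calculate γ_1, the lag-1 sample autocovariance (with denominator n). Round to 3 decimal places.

4.196

Mean ȳ = (71 + 71 + 72 + 70 + 71 + 70 + 66 + 65 + 66)/9 = 69.1111
Σ_{t=1}^{8}(y_t−ȳ)(y_{t+1}−ȳ) = 37.7654
γ_1 = 37.7654 / 9 = 4.196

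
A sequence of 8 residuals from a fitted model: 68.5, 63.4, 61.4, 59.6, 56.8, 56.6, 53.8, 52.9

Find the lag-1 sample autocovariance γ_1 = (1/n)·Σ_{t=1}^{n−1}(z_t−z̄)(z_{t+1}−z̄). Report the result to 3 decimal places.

12.781

Mean z̄ = (68.5 + 63.4 + 61.4 + 59.6 + 56.8 + 56.6 + 53.8 + 52.9)/8 = 59.1250
Σ_{t=1}^{7}(z_t−z̄)(z_{t+1}−z̄) = 102.2444
γ_1 = 102.2444 / 8 = 12.781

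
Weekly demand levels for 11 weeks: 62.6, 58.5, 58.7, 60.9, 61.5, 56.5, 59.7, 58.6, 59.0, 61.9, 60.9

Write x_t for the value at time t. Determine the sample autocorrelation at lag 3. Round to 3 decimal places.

0.108

Mean x̄ = (62.6 + 58.5 + 58.7 + 60.9 + 61.5 + 56.5 + 59.7 + 58.6 + 59.0 + 61.9 + 60.9)/11 = 59.8909
Numerator Σ_{t=1}^{8}(x_t−x̄)(x_{t+3}−x̄) = 3.5988
Denominator Σ(x_t−x̄)² = 33.3491
r_3 = 3.5988 / 33.3491 = 0.108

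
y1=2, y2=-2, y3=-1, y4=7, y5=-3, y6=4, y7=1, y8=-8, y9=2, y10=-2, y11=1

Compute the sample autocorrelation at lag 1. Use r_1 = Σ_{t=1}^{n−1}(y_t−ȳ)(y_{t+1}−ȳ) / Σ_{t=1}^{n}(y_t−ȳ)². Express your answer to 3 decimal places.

Mean ȳ = (2 − 2 − 1 + 7 − 3 + 4 + 1 − 8 + 2 − 2 + 1)/11 = 0.0909
Numerator Σ_{t=1}^{10}(y_t−ȳ)(y_{t+1}−ȳ) = -67.8264
Denominator Σ(y_t−ȳ)² = 156.9091
r_1 = -67.8264 / 156.9091 = -0.432

-0.432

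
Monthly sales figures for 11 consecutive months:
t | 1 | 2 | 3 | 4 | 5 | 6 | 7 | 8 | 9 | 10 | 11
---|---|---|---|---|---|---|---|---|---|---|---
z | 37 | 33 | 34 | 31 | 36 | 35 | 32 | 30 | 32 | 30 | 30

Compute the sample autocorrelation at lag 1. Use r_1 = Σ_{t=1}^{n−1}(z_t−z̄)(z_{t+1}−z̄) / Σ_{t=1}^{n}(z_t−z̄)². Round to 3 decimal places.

Mean z̄ = (37 + 33 + 34 + 31 + 36 + 35 + 32 + 30 + 32 + 30 + 30)/11 = 32.7273
Numerator Σ_{t=1}^{10}(z_t−z̄)(z_{t+1}−z̄) = 12.8347
Denominator Σ(z_t−z̄)² = 62.1818
r_1 = 12.8347 / 62.1818 = 0.206

0.206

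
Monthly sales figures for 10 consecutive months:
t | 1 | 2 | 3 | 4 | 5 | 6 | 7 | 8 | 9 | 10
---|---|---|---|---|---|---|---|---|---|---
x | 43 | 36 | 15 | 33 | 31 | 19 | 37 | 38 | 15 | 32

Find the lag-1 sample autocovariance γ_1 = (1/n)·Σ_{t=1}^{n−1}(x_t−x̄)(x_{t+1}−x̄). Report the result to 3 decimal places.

-23.761

Mean x̄ = (43 + 36 + 15 + 33 + 31 + 19 + 37 + 38 + 15 + 32)/10 = 29.9000
Σ_{t=1}^{9}(x_t−x̄)(x_{t+1}−x̄) = -237.6100
γ_1 = -237.6100 / 10 = -23.761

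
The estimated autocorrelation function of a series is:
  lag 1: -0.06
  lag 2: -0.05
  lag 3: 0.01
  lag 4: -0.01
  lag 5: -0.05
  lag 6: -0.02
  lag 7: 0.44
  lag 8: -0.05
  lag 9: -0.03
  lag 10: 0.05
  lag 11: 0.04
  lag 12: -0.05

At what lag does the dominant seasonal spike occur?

7

The largest autocorrelation is r_7 = 0.44; the remaining lags stay at or below 0.05.
The dominant spike at lag 7 indicates a seasonal period of 7.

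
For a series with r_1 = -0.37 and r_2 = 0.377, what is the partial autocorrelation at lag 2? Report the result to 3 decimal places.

φ_{22} = (r_2 − r_1²) / (1 − r_1²)
r_1² = (-0.37)² = 0.1369
Numerator = 0.377 − 0.1369 = 0.2401; denominator = 1 − 0.1369 = 0.8631
φ_{22} = 0.2401 / 0.8631 = 0.278

0.278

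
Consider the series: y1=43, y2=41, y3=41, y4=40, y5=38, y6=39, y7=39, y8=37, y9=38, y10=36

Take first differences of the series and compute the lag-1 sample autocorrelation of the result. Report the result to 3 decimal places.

First differences Δy: -2, 0, -1, -2, 1, 0, -2, 1, -2
Mean of differences = -0.7778
Numerator Σ(Δy_t−Δȳ)(Δy_{t+1}−Δȳ) = -6.9383
Denominator Σ(Δy_t−Δȳ)² = 13.5556
r_1(Δy) = -6.9383 / 13.5556 = -0.512

-0.512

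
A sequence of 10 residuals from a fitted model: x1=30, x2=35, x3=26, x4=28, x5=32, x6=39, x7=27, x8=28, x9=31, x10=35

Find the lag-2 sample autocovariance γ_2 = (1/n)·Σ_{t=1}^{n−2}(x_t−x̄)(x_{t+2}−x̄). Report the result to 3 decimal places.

-7.542

Mean x̄ = (30 + 35 + 26 + 28 + 32 + 39 + 27 + 28 + 31 + 35)/10 = 31.1000
Σ_{t=1}^{8}(x_t−x̄)(x_{t+2}−x̄) = -75.4200
γ_2 = -75.4200 / 10 = -7.542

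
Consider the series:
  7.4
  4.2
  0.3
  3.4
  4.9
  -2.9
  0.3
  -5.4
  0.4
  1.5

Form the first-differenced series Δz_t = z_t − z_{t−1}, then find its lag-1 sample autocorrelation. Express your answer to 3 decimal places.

First differences Δz: -3.2, -3.9, 3.1, 1.5, -7.8, 3.2, -5.7, 5.8, 1.1
Mean of differences = -0.6556
Numerator Σ(Δz_t−Δz̄)(Δz_{t+1}−Δz̄) = -79.4609
Denominator Σ(Δz_t−Δz̄)² = 171.8622
r_1(Δz) = -79.4609 / 171.8622 = -0.462

-0.462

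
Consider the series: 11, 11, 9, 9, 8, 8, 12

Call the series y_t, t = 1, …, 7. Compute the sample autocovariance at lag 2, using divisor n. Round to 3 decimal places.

-0.472

Mean ȳ = (11 + 11 + 9 + 9 + 8 + 8 + 12)/7 = 9.7143
Deviations: 1.2857, 1.2857, -0.7143, -0.7143, -1.7143, -1.7143, 2.2857
Σ_{t=1}^{5}(y_t−ȳ)(y_{t+2}−ȳ) = -3.3061
γ_2 = -3.3061 / 7 = -0.472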